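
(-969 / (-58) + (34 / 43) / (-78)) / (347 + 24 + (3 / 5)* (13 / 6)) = 477655 / 10650627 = 0.04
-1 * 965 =-965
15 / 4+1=19 / 4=4.75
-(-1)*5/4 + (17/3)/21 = 383/252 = 1.52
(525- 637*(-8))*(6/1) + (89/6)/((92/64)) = 2327806/69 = 33736.32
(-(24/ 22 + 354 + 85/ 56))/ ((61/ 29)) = -169.54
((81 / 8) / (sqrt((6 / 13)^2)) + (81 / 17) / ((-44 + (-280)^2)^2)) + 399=5491880351247 / 13046783314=420.94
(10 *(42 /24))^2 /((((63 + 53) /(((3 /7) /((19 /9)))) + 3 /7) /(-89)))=-20605725 /432308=-47.66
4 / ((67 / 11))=44 / 67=0.66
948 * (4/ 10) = 1896/ 5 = 379.20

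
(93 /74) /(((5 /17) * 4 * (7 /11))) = 17391 /10360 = 1.68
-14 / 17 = -0.82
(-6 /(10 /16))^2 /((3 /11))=8448 /25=337.92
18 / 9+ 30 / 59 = 148 / 59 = 2.51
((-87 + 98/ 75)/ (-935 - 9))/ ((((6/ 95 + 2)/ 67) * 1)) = 8181571/ 2775360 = 2.95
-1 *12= -12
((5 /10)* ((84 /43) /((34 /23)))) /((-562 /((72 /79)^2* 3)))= -3755808 /1281970051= -0.00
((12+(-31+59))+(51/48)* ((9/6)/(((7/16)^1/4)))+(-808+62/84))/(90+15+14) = -6.33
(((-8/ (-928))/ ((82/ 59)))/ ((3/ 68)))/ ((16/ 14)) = 7021/ 57072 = 0.12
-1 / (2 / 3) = -3 / 2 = -1.50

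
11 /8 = 1.38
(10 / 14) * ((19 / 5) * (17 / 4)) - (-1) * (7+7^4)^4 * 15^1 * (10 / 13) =387948285684196.15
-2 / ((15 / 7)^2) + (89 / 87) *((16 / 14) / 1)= 33506 / 45675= 0.73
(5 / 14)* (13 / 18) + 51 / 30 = 2467 / 1260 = 1.96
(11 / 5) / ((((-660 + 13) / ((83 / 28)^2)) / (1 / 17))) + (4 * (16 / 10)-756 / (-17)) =2193264573 / 43116080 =50.87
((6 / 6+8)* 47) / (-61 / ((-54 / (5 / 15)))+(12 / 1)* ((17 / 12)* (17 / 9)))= 68526 / 5263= 13.02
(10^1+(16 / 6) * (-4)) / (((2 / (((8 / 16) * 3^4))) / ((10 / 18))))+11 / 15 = -203 / 30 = -6.77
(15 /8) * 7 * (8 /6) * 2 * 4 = 140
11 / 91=0.12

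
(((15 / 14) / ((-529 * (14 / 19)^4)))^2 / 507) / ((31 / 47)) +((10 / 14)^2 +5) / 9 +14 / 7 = 1107781255780318186853 / 424072489060544257024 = 2.61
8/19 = 0.42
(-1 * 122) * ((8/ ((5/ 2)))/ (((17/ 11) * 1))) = -21472/ 85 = -252.61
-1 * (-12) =12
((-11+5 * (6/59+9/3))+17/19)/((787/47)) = 0.32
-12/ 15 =-4/ 5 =-0.80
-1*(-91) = 91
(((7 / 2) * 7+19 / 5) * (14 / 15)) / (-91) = -283 / 975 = -0.29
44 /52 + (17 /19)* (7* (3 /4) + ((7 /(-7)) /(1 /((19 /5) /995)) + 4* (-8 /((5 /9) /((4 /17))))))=-32373201 /4915300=-6.59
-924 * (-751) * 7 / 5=4857468 / 5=971493.60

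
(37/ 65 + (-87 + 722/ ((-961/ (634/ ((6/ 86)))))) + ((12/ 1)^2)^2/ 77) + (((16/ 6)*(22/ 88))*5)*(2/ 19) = -607179805374/ 91386295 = -6644.10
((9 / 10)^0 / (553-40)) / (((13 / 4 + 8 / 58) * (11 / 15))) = 580 / 739233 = 0.00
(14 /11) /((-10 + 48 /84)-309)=-98 /24519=-0.00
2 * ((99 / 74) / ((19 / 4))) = 396 / 703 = 0.56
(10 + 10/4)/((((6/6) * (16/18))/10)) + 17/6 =3443/24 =143.46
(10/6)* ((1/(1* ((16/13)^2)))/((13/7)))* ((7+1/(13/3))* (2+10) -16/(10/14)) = 3661/96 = 38.14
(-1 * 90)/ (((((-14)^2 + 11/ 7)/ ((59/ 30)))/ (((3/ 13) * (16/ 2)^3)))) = -634368/ 5993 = -105.85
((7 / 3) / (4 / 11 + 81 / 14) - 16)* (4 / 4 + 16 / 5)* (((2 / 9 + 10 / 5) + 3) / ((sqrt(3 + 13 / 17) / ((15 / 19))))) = -7300181* sqrt(17) / 215916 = -139.40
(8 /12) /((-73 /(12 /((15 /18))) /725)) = -6960 /73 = -95.34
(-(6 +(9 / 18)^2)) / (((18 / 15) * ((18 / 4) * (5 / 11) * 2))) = -275 / 216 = -1.27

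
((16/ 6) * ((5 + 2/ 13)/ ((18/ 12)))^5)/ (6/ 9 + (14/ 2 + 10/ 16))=2765056219136/ 17954615601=154.00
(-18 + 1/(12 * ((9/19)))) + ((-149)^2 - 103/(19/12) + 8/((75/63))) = 1135004461/51300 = 22124.84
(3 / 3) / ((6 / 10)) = 5 / 3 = 1.67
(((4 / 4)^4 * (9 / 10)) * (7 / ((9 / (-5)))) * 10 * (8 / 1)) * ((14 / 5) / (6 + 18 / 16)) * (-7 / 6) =21952 / 171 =128.37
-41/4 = -10.25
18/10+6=39/5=7.80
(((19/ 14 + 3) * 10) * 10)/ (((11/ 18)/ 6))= 329400/ 77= 4277.92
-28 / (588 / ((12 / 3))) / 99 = -4 / 2079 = -0.00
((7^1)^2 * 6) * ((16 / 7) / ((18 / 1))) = 112 / 3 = 37.33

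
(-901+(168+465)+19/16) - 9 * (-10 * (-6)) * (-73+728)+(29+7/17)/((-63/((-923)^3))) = 6284578160701/17136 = 366747091.54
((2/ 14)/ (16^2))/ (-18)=-1/ 32256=-0.00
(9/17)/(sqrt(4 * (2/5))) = 9 * sqrt(10)/68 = 0.42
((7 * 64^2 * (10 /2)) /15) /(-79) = -28672 /237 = -120.98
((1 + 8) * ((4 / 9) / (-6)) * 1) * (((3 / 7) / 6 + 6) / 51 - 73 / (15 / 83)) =28267 / 105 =269.21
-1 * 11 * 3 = -33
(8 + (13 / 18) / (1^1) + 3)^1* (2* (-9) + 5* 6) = 422 / 3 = 140.67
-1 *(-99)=99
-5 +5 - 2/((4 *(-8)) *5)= 1/80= 0.01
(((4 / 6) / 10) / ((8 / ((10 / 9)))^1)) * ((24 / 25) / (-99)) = -0.00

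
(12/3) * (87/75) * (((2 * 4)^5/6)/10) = 950272/375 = 2534.06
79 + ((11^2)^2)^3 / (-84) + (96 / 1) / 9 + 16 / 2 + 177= -3138428353649 / 84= -37362242305.35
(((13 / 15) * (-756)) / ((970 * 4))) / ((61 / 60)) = -4914 / 29585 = -0.17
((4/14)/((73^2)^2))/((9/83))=166/1789089183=0.00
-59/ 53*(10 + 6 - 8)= -472/ 53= -8.91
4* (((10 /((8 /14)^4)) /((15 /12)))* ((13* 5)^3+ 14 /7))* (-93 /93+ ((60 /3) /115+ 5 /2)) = 50772215879 /368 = 137967977.93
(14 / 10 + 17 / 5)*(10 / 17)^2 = 480 / 289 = 1.66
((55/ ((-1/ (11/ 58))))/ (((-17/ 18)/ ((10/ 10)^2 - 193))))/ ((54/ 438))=-17200.16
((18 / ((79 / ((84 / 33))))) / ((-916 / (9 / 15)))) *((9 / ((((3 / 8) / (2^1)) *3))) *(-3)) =18144 / 995005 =0.02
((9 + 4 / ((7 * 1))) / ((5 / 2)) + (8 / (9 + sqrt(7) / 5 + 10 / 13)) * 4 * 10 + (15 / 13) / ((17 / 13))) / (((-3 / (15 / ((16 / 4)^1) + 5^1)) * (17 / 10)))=-22464209315 / 348570414 + 11830000 * sqrt(7) / 10252071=-61.39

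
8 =8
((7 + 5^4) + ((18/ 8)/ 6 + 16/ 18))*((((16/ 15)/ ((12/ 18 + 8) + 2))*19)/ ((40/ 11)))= 1905871/ 5760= 330.88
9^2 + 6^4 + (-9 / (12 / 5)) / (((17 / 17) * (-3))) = 5513 / 4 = 1378.25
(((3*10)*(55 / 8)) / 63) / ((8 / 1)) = 275 / 672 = 0.41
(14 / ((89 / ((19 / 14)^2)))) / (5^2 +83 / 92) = 16606 / 1484609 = 0.01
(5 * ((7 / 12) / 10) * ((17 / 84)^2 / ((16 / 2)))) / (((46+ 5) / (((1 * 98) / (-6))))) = -119 / 248832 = -0.00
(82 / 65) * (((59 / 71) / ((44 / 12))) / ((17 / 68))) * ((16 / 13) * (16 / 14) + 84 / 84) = 12714264 / 4619615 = 2.75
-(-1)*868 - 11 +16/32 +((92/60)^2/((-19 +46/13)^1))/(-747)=57937987379/67566150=857.50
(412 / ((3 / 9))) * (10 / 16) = 1545 / 2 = 772.50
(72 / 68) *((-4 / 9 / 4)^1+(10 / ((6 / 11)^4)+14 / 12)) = 73889 / 612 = 120.73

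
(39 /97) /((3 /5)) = 65 /97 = 0.67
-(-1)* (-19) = -19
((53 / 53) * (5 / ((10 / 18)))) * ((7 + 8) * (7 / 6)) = 315 / 2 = 157.50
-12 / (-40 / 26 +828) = -39 / 2686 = -0.01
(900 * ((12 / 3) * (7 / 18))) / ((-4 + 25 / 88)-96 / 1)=-14.04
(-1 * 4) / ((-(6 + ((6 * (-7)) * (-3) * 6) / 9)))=2 / 45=0.04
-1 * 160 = -160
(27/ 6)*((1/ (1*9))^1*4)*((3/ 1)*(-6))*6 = -216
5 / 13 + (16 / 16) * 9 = 122 / 13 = 9.38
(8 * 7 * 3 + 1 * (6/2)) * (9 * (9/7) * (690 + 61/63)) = 66994209/49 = 1367228.76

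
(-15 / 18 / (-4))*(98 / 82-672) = -137515 / 984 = -139.75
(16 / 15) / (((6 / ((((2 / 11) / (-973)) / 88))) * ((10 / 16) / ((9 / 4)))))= -4 / 2943325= -0.00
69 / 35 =1.97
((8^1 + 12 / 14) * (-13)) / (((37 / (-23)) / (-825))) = -15293850 / 259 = -59049.61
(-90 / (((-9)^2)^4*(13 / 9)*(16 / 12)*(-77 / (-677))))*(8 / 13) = -13540 / 2305213911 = -0.00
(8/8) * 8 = 8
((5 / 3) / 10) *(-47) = -7.83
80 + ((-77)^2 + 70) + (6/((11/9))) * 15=67679/11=6152.64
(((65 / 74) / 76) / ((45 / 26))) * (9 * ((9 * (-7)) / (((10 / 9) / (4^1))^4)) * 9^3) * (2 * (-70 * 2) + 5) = 127491773.63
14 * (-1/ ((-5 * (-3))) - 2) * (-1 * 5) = 434/ 3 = 144.67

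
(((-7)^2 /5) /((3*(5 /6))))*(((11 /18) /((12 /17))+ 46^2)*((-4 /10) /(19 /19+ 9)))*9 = -22404907 /7500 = -2987.32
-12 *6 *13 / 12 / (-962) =3 / 37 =0.08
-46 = -46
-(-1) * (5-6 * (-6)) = 41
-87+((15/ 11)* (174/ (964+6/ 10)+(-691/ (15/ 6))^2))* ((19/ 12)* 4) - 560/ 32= 349984797291/ 530530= 659688.99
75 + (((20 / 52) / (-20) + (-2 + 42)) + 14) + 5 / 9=60623 / 468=129.54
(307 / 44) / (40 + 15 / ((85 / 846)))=5219 / 141592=0.04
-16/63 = -0.25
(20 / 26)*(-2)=-20 / 13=-1.54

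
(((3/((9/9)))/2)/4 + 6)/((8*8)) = 51/512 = 0.10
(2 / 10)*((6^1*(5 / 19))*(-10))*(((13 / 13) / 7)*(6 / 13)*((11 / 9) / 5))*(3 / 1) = -264 / 1729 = -0.15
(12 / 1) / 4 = 3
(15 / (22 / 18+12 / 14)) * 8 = 7560 / 131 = 57.71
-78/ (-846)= 13/ 141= 0.09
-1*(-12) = 12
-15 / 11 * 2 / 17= -30 / 187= -0.16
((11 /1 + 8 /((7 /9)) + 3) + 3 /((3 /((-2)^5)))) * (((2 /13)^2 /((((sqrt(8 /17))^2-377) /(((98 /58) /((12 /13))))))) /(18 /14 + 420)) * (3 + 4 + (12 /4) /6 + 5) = 0.00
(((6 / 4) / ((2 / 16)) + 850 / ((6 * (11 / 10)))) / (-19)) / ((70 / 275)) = -11615 / 399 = -29.11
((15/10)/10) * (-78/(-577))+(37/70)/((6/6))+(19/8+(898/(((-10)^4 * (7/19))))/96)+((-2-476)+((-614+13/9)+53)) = -859652682977/830880000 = -1034.63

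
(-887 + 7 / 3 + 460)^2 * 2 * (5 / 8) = 225427.22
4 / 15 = 0.27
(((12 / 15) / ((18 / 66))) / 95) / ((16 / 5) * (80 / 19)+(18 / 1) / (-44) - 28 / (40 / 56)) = -0.00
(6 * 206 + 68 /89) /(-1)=-110072 /89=-1236.76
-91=-91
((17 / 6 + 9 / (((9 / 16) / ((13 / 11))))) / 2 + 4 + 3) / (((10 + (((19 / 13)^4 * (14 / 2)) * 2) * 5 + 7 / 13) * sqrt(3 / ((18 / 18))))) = 67375399 * sqrt(3) / 3731689764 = 0.03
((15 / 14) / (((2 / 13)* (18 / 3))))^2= 4225 / 3136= 1.35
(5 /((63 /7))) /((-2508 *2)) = -5 /45144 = -0.00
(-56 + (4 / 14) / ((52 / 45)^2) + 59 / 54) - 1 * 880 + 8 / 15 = -1193520317 / 1277640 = -934.16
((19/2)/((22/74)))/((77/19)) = 13357/1694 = 7.88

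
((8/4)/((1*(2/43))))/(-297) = -43/297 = -0.14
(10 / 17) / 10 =1 / 17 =0.06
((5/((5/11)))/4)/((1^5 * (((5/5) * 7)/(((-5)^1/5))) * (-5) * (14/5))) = 11/392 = 0.03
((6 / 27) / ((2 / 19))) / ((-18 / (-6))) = 19 / 27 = 0.70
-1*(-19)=19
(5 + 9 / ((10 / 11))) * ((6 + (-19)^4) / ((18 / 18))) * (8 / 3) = 77674892 / 15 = 5178326.13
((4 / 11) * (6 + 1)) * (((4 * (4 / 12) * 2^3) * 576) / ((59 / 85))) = 14622720 / 649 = 22531.16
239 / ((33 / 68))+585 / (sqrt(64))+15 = 153281 / 264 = 580.61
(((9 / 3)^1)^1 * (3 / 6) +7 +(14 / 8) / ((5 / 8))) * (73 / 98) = 8249 / 980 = 8.42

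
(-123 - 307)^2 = 184900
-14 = -14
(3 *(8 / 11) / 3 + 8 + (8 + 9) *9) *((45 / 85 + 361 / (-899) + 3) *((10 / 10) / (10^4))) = 0.05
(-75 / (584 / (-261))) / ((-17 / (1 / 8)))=-19575 / 79424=-0.25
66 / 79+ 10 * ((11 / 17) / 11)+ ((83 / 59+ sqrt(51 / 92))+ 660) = sqrt(1173) / 46+ 52520697 / 79237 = 663.58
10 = 10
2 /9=0.22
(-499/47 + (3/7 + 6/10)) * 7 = -15773/235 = -67.12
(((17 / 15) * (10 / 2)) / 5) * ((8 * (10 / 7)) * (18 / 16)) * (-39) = -3978 / 7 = -568.29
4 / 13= 0.31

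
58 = 58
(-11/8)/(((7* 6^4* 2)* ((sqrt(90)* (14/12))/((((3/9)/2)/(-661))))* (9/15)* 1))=0.00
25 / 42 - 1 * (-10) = 445 / 42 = 10.60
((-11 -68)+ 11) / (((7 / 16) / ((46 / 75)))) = -50048 / 525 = -95.33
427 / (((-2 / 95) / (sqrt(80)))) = -81130*sqrt(5) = -181412.20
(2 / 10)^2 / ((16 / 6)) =3 / 200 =0.02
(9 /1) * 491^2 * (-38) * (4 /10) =-164899404 /5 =-32979880.80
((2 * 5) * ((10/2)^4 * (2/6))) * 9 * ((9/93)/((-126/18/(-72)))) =4050000/217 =18663.59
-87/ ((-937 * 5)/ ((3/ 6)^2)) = 87/ 18740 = 0.00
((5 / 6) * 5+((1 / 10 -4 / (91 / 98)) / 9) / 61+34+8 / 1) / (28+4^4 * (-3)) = -411796 / 6601725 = -0.06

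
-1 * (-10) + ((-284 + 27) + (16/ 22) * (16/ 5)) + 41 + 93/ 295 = -131979/ 649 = -203.36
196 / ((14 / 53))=742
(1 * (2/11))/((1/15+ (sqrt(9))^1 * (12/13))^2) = 76050/3363899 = 0.02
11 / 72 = 0.15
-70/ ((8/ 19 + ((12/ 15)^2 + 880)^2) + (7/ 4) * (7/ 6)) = -2850000/ 31575120373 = -0.00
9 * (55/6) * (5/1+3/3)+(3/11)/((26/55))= 495.58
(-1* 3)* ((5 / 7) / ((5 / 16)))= -48 / 7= -6.86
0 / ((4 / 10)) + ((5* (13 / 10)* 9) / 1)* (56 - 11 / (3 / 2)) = 2847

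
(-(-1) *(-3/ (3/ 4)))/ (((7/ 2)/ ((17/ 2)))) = -68/ 7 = -9.71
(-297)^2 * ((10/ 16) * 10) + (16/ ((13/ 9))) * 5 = 28670805/ 52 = 551361.63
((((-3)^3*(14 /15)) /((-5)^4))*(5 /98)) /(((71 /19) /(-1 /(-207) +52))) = -40907 /1428875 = -0.03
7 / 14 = 1 / 2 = 0.50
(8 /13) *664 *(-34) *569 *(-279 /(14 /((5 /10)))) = 7167925152 /91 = 78768408.26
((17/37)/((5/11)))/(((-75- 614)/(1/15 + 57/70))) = -0.00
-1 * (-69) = 69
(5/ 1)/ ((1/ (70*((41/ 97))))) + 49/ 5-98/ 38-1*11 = 1328427/ 9215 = 144.16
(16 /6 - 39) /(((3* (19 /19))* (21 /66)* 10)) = -1199 /315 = -3.81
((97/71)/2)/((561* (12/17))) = 97/56232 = 0.00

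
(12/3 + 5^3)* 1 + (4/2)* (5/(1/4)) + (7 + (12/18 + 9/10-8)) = 5087/30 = 169.57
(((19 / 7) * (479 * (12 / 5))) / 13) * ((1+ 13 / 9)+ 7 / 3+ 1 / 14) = 855494 / 735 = 1163.94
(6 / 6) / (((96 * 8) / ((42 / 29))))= 7 / 3712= 0.00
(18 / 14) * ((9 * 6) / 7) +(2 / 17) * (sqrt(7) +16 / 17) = 2 * sqrt(7) / 17 +142022 / 14161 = 10.34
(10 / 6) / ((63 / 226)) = 1130 / 189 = 5.98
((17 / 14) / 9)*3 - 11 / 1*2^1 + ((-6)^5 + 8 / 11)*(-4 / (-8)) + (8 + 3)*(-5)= -1831475 / 462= -3964.23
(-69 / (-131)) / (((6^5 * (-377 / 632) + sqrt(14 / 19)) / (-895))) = 0.10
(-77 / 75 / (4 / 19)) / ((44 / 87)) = -3857 / 400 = -9.64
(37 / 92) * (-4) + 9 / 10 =-163 / 230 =-0.71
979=979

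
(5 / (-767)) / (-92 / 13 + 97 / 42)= 210 / 153577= 0.00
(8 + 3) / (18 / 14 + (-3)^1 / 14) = 154 / 15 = 10.27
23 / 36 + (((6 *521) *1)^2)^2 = 3437624180137559 / 36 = 95489560559376.64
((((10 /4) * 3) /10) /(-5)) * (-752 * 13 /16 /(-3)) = -611 /20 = -30.55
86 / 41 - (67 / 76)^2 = 312687 / 236816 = 1.32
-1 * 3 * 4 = -12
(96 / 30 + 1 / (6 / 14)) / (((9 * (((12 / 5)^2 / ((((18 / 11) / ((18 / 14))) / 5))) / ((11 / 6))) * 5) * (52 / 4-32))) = -581 / 1108080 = -0.00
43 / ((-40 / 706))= -15179 / 20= -758.95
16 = 16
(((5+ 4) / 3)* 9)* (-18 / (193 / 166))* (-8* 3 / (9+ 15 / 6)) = 3872448 / 4439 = 872.37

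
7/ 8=0.88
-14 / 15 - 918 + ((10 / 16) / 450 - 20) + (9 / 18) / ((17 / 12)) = -11488207 / 12240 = -938.58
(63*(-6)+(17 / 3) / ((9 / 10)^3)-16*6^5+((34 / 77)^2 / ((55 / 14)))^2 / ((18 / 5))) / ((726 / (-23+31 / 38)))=16642323249635850167 / 4364554745274570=3813.06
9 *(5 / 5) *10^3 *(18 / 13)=162000 / 13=12461.54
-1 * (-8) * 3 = 24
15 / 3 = 5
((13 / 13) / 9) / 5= 1 / 45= 0.02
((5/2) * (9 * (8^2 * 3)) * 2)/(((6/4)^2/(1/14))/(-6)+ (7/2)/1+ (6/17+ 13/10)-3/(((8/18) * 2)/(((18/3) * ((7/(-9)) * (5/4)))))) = 3916800/8881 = 441.03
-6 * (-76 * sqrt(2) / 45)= 152 * sqrt(2) / 15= 14.33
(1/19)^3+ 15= 102886/6859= 15.00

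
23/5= 4.60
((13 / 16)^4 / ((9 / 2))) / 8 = 28561 / 2359296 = 0.01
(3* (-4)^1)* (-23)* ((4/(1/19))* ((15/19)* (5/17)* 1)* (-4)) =-331200/17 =-19482.35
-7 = -7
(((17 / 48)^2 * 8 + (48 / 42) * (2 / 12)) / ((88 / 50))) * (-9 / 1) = -60175 / 9856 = -6.11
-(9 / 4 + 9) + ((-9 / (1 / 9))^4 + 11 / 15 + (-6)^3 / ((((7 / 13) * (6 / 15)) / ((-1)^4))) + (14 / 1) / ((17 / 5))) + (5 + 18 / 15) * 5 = 307346603191 / 7140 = 43045742.74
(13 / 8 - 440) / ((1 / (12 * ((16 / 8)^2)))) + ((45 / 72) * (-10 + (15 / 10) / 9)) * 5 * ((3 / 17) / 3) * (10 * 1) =-8592511 / 408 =-21060.08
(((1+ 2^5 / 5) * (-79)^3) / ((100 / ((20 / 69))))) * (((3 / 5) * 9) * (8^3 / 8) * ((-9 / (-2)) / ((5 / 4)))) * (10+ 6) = -3026202384384 / 14375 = -210518426.74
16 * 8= 128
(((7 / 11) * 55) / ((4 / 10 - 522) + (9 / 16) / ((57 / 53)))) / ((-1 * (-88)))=-6650 / 8712407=-0.00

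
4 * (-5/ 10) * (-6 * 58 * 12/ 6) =1392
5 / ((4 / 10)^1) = 25 / 2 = 12.50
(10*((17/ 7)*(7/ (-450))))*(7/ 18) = -119/ 810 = -0.15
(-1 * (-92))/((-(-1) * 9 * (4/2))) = 5.11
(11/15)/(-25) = -0.03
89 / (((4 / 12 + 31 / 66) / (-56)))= -328944 / 53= -6206.49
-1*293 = -293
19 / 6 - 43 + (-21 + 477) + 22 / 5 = 12617 / 30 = 420.57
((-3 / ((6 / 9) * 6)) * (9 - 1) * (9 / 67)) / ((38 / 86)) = -2322 / 1273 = -1.82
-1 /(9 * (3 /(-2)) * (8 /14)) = 7 /54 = 0.13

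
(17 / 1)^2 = 289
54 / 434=27 / 217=0.12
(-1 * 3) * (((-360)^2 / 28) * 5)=-486000 / 7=-69428.57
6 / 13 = 0.46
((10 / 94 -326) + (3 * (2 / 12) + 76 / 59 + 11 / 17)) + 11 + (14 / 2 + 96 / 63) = -601766827 / 1979922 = -303.93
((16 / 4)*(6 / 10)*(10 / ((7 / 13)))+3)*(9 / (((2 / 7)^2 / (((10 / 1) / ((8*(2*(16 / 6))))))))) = 1229.24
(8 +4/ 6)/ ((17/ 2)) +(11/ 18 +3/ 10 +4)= 4537/ 765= 5.93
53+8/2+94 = 151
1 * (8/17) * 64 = 512/17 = 30.12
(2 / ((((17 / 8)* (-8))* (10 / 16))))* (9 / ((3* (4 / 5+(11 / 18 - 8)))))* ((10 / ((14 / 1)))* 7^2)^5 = 45378900000 / 10081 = 4501428.43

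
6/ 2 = 3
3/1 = 3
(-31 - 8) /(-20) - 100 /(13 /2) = -3493 /260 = -13.43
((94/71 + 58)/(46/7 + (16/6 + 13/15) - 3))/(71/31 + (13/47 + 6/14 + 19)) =1127652435/2970492178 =0.38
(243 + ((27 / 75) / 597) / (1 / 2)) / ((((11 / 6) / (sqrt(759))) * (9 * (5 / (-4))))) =-3223816 * sqrt(759) / 273625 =-324.59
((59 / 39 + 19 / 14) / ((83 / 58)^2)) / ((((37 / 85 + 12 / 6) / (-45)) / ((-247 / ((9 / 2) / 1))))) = 42566458100 / 29946483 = 1421.42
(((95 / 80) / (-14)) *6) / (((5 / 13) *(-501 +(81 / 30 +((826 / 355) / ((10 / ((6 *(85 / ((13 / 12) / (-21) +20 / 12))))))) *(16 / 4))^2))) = -206254042423 / 13633616983026740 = -0.00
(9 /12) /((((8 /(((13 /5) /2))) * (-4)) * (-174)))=13 /74240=0.00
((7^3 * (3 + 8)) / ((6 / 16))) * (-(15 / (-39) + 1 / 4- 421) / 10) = 423717.57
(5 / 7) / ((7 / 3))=15 / 49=0.31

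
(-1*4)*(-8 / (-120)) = -4 / 15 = -0.27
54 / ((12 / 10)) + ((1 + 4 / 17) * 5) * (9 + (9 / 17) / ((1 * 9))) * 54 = 886185 / 289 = 3066.38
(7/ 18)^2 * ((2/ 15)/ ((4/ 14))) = 343/ 4860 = 0.07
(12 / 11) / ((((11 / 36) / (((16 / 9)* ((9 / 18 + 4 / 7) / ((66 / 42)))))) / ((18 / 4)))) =25920 / 1331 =19.47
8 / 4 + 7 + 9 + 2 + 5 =25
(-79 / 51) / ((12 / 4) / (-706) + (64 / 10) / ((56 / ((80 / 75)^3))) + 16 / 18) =-2196101250 / 1450826393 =-1.51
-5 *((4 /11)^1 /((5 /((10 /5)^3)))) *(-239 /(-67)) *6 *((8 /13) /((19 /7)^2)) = -5.20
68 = 68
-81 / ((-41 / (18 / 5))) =1458 / 205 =7.11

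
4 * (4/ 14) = 8/ 7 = 1.14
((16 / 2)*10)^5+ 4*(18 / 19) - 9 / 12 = 249036800231 / 76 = 3276800003.04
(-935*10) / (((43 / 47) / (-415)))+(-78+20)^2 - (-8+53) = 182514467 / 43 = 4244522.49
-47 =-47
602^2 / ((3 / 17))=6160868 / 3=2053622.67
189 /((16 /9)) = 1701 /16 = 106.31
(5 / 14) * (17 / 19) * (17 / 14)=1445 / 3724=0.39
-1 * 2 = -2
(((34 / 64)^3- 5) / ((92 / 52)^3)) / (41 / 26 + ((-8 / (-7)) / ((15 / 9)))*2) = -158868991645 / 534840295424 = -0.30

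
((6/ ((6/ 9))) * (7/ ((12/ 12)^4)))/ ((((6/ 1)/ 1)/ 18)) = 189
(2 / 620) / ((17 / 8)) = 4 / 2635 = 0.00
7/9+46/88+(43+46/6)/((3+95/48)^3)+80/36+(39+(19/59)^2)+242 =596007124969429/2090982521716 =285.04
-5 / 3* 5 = -25 / 3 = -8.33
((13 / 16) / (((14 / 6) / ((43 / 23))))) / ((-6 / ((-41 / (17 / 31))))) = 710489 / 87584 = 8.11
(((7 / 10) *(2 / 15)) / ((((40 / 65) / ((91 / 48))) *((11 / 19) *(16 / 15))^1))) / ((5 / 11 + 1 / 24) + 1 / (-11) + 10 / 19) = 2989441 / 5981440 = 0.50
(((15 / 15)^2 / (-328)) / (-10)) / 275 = 1 / 902000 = 0.00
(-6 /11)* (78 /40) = -117 /110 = -1.06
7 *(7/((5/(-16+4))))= -588/5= -117.60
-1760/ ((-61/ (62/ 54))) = 54560/ 1647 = 33.13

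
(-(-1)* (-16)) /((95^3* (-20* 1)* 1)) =4 /4286875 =0.00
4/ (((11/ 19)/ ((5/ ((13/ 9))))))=3420/ 143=23.92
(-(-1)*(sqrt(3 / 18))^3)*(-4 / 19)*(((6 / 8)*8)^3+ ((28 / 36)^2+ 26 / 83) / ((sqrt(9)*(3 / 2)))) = -13081858*sqrt(6) / 10346697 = -3.10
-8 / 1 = -8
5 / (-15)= -0.33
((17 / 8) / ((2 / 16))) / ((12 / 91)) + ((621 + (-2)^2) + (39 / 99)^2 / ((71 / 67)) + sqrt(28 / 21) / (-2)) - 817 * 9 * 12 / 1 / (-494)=3749915971 / 4020588 - sqrt(3) / 3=932.10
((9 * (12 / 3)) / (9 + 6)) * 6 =72 / 5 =14.40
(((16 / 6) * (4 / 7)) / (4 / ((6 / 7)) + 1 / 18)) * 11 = 2112 / 595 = 3.55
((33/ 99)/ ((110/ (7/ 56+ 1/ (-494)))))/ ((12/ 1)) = 27/ 869440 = 0.00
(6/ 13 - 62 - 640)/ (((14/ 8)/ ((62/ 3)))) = -753920/ 91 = -8284.84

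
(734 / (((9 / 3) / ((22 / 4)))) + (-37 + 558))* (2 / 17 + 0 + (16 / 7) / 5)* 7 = 127680 / 17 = 7510.59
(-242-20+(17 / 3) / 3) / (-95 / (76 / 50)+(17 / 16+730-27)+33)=-37456 / 97137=-0.39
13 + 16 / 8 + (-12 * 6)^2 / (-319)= -399 / 319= -1.25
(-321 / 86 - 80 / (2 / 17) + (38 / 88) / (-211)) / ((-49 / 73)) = 19925719307 / 19561388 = 1018.63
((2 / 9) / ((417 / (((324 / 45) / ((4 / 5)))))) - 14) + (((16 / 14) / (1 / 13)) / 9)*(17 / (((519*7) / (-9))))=-16572508 / 1178303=-14.06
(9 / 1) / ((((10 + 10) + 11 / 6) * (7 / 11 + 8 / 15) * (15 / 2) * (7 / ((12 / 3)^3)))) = 76032 / 176981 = 0.43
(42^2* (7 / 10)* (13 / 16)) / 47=40131 / 1880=21.35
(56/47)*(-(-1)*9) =504/47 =10.72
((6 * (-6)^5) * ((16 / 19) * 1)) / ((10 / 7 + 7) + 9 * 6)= -5225472 / 8303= -629.35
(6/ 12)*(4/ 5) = 2/ 5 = 0.40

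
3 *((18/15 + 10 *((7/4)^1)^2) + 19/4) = 4389/40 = 109.72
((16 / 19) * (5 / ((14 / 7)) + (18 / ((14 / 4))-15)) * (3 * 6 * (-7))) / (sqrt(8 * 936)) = 9.02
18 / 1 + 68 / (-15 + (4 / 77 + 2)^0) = 92 / 7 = 13.14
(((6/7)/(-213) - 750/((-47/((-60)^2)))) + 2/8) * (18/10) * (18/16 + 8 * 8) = 25168784167287/3737440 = 6734230.96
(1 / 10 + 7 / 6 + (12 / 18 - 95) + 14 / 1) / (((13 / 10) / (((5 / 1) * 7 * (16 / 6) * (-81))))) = 5977440 / 13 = 459803.08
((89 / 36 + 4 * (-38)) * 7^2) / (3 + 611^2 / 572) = -2901437 / 259641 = -11.17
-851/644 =-1.32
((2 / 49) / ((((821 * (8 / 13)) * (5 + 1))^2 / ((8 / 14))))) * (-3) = -169 / 22194822048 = -0.00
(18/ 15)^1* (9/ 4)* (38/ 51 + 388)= 89217/ 85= 1049.61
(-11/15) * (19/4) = -209/60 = -3.48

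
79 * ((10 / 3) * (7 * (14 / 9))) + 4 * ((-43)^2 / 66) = 884902 / 297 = 2979.47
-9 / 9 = -1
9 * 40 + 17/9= 3257/9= 361.89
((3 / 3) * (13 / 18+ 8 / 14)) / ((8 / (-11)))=-1793 / 1008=-1.78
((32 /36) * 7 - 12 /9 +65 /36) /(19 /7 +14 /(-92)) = 38801 /14850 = 2.61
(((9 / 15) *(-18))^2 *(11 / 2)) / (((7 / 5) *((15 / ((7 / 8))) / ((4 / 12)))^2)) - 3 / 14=-1149 / 28000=-0.04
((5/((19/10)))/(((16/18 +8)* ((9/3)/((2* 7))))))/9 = 35/228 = 0.15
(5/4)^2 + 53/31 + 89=45767/496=92.27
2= 2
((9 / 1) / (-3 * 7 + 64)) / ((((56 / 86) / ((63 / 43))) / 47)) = 3807 / 172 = 22.13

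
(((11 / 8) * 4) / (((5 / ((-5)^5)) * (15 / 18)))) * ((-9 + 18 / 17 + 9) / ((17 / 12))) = -891000 / 289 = -3083.04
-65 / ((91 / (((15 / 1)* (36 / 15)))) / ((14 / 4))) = -90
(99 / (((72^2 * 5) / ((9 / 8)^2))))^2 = 9801 / 419430400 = 0.00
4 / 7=0.57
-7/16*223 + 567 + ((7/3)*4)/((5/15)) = 7959/16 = 497.44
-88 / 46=-1.91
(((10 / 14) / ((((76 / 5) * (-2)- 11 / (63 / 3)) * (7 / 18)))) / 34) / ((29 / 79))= -53325 / 11205397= -0.00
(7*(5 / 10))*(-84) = -294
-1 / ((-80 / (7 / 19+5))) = 51 / 760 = 0.07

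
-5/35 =-1/7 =-0.14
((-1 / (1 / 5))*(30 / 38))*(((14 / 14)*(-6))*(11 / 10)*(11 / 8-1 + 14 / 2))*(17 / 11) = 45135 / 152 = 296.94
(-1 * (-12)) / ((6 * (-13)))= -2 / 13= -0.15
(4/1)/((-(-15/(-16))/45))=-192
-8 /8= -1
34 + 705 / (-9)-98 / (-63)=-385 / 9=-42.78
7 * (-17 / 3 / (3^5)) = -119 / 729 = -0.16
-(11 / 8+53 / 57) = -1051 / 456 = -2.30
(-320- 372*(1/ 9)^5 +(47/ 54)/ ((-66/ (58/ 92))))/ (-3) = 12748867625/ 119515176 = 106.67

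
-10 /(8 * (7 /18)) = -45 /14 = -3.21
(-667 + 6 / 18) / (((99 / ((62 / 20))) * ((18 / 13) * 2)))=-20150 / 2673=-7.54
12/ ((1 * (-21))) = -4/ 7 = -0.57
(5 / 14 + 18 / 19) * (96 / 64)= 1041 / 532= 1.96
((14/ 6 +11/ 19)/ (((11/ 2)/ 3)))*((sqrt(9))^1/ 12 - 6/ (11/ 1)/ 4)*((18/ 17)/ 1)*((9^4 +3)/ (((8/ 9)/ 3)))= 165486645/ 39083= 4234.24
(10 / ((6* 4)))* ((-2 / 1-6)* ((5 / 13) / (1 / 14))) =-700 / 39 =-17.95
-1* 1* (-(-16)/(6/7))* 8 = -448/3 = -149.33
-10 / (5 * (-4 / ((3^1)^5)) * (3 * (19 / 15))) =1215 / 38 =31.97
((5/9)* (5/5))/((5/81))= 9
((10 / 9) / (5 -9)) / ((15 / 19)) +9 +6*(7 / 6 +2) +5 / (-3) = 1403 / 54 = 25.98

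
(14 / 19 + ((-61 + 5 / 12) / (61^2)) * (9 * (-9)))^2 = 337941080929 / 79973577616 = 4.23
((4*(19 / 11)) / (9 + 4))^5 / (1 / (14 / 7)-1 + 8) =5071050752 / 896956634145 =0.01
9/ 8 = 1.12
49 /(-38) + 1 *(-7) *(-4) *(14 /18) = 7007 /342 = 20.49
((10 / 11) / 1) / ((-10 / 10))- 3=-43 / 11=-3.91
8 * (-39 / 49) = -312 / 49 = -6.37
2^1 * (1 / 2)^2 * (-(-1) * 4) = 2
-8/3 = -2.67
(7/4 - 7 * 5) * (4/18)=-133/18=-7.39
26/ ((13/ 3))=6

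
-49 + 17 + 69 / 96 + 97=2103 / 32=65.72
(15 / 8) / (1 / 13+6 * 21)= 195 / 13112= 0.01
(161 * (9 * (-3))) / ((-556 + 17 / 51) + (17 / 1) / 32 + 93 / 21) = 2921184 / 370075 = 7.89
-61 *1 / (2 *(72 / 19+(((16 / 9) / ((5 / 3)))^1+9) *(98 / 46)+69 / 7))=-2798985 / 3220484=-0.87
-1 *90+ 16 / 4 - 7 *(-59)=327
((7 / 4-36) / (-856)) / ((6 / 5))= 685 / 20544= 0.03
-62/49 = -1.27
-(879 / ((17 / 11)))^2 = -93489561 / 289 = -323493.29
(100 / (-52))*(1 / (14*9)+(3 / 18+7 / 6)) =-325 / 126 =-2.58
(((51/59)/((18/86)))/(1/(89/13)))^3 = 275373504000379/12182876901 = 22603.32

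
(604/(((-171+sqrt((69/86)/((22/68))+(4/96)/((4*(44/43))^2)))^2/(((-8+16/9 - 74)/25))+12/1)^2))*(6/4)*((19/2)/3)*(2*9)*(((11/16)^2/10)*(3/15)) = 16705319921582169991657874886197292040192*sqrt(20473729062)/10983684986600820750701221923596997201183418219730403+4859896204967561494962950981153329970074134839296/823776373995061556302591644269774790088756366479780225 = 0.00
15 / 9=5 / 3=1.67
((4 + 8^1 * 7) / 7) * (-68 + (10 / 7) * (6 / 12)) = -28260 / 49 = -576.73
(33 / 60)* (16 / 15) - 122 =-9106 / 75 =-121.41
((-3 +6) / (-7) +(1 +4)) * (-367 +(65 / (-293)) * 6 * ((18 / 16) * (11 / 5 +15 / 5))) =-1713.31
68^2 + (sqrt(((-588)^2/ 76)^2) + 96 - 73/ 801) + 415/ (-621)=9732957736/ 1050111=9268.50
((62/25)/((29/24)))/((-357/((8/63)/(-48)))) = 248/16305975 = 0.00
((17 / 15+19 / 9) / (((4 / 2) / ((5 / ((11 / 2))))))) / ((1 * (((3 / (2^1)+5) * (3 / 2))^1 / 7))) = 4088 / 3861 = 1.06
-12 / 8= -3 / 2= -1.50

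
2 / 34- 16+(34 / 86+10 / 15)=-14.88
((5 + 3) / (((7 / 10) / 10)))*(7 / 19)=800 / 19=42.11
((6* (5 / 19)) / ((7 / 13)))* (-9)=-26.39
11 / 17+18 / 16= 241 / 136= 1.77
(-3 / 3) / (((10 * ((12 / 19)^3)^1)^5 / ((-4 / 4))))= 0.01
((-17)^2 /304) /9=289 /2736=0.11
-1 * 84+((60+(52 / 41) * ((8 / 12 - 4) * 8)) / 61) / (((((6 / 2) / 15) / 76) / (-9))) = -3880884 / 2501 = -1551.73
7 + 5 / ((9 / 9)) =12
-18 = -18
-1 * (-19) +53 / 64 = 1269 / 64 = 19.83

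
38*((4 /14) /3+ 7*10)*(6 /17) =111872 /119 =940.10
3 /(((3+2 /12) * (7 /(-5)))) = -90 /133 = -0.68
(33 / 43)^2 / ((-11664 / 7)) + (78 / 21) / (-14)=-31193455 / 117418896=-0.27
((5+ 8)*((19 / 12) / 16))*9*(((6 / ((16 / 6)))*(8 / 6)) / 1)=2223 / 64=34.73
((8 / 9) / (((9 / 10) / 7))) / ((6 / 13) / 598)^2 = 8460910640 / 729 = 11606187.43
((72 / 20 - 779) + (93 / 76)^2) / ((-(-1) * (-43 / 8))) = 22350307 / 155230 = 143.98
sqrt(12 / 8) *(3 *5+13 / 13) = 8 *sqrt(6) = 19.60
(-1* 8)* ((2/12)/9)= -0.15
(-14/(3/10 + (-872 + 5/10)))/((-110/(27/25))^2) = 567/366025000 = 0.00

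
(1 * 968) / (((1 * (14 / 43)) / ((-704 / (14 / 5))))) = -36629120 / 49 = -747533.06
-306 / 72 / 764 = -17 / 3056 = -0.01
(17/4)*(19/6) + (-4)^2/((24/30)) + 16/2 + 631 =16139/24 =672.46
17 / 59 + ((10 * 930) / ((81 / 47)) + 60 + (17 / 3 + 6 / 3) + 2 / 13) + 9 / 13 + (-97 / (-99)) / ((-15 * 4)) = 24898799381 / 4555980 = 5465.08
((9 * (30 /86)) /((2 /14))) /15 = 1.47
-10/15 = -2/3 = -0.67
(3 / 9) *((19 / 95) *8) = 8 / 15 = 0.53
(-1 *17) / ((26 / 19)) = -323 / 26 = -12.42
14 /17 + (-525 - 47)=-9710 /17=-571.18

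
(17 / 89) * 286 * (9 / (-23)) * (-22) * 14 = 13477464 / 2047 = 6584.01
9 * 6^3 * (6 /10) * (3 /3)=5832 /5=1166.40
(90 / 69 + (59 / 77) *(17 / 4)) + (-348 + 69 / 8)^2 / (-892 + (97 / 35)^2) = -42511536017 / 338249408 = -125.68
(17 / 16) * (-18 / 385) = -153 / 3080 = -0.05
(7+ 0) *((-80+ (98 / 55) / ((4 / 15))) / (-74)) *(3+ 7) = 56455 / 814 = 69.36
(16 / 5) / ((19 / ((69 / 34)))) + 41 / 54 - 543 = -541.90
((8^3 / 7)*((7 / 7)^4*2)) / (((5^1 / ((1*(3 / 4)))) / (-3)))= -65.83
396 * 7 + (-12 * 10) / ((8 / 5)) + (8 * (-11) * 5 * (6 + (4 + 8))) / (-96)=5559 / 2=2779.50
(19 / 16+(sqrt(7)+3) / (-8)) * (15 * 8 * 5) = 975 / 2 - 75 * sqrt(7) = 289.07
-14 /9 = -1.56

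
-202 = -202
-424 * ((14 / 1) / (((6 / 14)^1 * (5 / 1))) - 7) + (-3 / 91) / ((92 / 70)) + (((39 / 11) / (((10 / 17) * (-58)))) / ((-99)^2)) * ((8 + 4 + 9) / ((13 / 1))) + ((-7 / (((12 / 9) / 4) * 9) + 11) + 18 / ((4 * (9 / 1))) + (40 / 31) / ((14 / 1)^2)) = 130649858884273 / 631113567084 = 207.01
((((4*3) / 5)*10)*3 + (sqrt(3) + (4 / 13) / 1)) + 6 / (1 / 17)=sqrt(3) + 2266 / 13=176.04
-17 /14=-1.21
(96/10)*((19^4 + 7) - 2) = 6255648/5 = 1251129.60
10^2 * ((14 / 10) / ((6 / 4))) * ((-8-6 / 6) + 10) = 93.33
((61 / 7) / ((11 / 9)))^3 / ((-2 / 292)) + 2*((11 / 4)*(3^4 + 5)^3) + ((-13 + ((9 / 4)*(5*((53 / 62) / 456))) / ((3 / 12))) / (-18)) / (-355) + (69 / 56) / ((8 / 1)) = 189442232252576606783 / 54984250157760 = 3445390.85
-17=-17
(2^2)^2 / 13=16 / 13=1.23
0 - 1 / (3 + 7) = -1 / 10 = -0.10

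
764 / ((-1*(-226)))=382 / 113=3.38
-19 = -19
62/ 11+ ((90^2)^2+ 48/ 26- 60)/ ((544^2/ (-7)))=-1546.29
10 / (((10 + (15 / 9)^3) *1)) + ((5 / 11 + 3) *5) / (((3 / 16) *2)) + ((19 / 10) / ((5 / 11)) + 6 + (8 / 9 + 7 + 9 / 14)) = 89587849 / 1368675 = 65.46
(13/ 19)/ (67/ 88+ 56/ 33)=312/ 1121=0.28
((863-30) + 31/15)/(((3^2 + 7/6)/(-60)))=-300624/61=-4928.26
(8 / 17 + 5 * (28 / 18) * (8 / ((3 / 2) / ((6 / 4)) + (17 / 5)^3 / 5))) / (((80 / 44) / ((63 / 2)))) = 30553292 / 235365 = 129.81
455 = 455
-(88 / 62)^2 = -1936 / 961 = -2.01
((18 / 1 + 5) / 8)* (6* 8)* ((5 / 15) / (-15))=-46 / 15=-3.07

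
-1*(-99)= 99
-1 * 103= -103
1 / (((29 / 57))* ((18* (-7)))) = -19 / 1218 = -0.02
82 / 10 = 8.20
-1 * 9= -9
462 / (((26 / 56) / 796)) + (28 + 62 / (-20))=102973797 / 130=792106.13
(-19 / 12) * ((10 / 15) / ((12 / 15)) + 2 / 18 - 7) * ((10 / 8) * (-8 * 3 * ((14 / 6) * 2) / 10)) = -14497 / 108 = -134.23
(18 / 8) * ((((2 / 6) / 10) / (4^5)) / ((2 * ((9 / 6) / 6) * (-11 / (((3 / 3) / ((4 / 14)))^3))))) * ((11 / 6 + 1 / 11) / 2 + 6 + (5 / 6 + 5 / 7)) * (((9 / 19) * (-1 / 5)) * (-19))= -3467583 / 396492800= -0.01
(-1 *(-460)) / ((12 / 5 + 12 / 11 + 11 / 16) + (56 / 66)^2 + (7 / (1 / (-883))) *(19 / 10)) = -0.04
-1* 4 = -4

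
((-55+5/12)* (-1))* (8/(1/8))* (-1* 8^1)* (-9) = 251520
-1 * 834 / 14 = -417 / 7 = -59.57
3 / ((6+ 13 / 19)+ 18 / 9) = 19 / 55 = 0.35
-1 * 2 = -2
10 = 10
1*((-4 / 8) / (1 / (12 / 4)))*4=-6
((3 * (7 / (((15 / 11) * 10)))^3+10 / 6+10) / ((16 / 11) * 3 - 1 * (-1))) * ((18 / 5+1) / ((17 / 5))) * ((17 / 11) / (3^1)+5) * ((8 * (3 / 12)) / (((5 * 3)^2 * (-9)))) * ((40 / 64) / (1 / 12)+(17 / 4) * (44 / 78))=-422018974909 / 2570579296875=-0.16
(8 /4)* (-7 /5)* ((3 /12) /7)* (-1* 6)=3 /5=0.60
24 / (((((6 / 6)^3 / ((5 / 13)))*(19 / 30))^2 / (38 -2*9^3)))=-766800000 / 61009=-12568.64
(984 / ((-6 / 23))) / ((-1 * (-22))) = -171.45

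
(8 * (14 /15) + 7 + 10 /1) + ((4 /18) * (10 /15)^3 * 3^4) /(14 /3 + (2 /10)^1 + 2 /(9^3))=6805483 /266235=25.56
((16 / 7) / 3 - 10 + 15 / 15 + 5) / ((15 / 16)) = -1088 / 315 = -3.45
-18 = -18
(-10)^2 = 100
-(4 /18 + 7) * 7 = -455 /9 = -50.56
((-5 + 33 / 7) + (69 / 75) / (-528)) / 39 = -26561 / 3603600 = -0.01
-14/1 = -14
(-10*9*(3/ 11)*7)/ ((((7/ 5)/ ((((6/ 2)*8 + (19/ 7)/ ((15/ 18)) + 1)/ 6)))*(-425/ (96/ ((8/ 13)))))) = 1388556/ 6545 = 212.16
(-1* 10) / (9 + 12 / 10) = -50 / 51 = -0.98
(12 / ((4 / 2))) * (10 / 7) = 60 / 7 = 8.57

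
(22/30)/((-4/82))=-451/30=-15.03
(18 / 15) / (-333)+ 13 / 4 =7207 / 2220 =3.25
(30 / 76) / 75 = 1 / 190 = 0.01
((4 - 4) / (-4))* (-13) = 0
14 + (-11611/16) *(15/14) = -171029/224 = -763.52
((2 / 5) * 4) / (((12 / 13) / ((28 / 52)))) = 14 / 15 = 0.93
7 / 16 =0.44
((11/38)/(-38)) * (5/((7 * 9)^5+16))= -55/1433078391196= -0.00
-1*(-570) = 570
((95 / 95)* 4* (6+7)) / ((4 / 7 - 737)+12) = -364 / 5071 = -0.07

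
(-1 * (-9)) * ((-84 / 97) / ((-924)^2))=-3 / 328636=-0.00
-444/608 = -111/152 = -0.73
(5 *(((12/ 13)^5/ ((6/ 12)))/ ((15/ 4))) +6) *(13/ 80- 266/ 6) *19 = -19412158963/ 2970344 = -6535.32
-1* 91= -91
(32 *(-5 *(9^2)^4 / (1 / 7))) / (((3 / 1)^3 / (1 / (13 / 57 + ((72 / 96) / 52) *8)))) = -2646321088320 / 509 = -5199059112.61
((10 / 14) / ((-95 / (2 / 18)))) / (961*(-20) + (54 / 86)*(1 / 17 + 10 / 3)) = 731 / 16815770811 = 0.00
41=41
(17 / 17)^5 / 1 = 1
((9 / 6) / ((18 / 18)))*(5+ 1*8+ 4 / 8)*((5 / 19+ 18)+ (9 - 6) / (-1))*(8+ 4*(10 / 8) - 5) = 46980 / 19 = 2472.63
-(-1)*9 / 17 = 9 / 17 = 0.53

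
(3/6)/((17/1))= 1/34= 0.03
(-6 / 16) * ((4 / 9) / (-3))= 1 / 18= 0.06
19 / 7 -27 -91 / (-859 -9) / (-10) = -210891 / 8680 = -24.30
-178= -178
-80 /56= -10 /7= -1.43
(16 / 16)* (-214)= -214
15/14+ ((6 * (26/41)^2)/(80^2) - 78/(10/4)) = -283614771/9413600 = -30.13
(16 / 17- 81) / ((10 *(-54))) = 1361 / 9180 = 0.15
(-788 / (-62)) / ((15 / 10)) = 788 / 93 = 8.47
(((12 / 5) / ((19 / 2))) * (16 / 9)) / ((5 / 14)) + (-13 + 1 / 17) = -283036 / 24225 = -11.68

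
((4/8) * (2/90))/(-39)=-1/3510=-0.00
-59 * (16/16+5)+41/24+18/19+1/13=-2082313/5928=-351.27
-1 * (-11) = 11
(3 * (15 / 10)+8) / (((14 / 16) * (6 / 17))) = 850 / 21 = 40.48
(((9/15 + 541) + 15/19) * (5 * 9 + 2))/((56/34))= 5881439/380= 15477.47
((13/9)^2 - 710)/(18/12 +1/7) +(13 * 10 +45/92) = -2238691/7452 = -300.41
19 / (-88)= -19 / 88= -0.22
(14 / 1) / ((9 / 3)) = 14 / 3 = 4.67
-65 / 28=-2.32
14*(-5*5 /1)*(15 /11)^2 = -78750 /121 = -650.83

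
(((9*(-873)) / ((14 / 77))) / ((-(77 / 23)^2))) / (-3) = -1285.21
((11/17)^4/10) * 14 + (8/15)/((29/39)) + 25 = 314421932/12110545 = 25.96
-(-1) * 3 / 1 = 3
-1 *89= -89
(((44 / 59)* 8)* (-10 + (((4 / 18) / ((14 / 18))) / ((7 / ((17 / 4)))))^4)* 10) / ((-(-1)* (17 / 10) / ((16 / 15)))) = -2164294619520 / 5782095403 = -374.31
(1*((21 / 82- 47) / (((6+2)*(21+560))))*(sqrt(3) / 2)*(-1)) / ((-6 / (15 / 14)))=-19165*sqrt(3) / 21343616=-0.00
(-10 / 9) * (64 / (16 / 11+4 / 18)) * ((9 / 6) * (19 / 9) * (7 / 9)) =-234080 / 2241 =-104.45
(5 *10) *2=100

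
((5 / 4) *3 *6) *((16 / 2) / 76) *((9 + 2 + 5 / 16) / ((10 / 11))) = 17919 / 608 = 29.47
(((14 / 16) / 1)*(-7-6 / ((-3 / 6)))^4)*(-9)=-39375 / 8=-4921.88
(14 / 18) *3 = 7 / 3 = 2.33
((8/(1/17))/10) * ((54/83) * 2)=7344/415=17.70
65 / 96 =0.68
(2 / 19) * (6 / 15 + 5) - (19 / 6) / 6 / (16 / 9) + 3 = 19891 / 6080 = 3.27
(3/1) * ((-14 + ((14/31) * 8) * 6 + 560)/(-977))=-52794/30287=-1.74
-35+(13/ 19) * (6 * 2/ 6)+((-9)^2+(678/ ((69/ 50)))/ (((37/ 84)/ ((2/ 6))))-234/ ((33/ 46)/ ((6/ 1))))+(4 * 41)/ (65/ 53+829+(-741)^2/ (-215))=-488433721402976/ 317573113847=-1538.02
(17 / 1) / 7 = 17 / 7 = 2.43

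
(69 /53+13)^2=574564 /2809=204.54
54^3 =157464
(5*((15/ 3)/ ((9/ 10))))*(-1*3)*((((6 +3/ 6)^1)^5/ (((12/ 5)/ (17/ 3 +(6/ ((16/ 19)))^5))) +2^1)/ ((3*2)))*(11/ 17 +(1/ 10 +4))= -22542838634648681575/ 3850371072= -5854718470.79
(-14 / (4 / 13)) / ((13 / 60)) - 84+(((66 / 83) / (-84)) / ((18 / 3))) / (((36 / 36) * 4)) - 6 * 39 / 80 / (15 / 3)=-205384937 / 697200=-294.59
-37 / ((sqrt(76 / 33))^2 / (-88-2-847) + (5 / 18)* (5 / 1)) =-6864462 / 257219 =-26.69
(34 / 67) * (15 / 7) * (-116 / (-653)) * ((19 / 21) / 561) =22040 / 70745367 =0.00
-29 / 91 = -0.32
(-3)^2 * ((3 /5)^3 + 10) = 11493 /125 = 91.94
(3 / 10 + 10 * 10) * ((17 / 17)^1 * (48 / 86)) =12036 / 215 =55.98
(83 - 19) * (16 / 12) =256 / 3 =85.33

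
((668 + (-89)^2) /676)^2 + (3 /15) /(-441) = 161.43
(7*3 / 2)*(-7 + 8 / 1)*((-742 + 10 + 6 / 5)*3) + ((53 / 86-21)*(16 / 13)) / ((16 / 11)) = -128779333 / 5590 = -23037.45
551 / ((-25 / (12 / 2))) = -3306 / 25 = -132.24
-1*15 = -15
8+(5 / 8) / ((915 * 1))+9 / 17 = 212297 / 24888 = 8.53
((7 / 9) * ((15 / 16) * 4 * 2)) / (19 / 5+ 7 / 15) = 1.37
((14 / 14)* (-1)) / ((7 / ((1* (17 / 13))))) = -17 / 91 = -0.19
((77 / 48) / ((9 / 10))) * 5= 1925 / 216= 8.91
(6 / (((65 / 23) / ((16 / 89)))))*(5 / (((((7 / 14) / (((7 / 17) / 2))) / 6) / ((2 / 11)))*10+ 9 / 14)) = 46368 / 556517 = 0.08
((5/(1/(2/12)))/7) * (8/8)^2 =5/42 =0.12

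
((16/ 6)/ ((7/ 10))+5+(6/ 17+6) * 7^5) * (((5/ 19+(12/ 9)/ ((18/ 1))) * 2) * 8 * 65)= 6858806066320/ 183141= 37450958.91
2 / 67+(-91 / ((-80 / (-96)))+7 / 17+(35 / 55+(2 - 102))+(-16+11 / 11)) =-13977479 / 62645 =-223.12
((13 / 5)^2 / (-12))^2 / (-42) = -28561 / 3780000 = -0.01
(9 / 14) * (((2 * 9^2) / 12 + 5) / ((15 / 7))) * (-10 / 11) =-111 / 22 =-5.05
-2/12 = -1/6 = -0.17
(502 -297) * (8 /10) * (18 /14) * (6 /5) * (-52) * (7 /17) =-460512 /85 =-5417.79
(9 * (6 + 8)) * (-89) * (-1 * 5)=56070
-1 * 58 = -58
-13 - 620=-633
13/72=0.18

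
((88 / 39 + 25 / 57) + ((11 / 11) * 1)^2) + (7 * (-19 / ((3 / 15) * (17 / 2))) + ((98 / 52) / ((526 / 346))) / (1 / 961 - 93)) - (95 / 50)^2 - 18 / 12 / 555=-42816952249546807 / 547767275320200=-78.17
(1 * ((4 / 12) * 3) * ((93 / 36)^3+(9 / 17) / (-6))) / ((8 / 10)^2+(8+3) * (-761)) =-12596375 / 6147192384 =-0.00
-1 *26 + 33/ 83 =-2125/ 83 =-25.60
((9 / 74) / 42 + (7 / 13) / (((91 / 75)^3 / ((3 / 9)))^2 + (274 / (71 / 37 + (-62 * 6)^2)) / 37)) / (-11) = -847703534258757244371 / 430763187670199446033972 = -0.00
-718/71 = -10.11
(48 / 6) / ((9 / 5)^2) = 200 / 81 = 2.47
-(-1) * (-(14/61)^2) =-196/3721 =-0.05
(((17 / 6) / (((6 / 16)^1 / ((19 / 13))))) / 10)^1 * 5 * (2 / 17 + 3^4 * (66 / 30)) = 575966 / 585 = 984.56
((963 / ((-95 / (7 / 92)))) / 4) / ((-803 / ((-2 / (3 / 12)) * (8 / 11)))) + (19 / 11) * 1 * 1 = 33309581 / 19300105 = 1.73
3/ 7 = 0.43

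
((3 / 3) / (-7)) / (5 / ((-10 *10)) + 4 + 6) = -20 / 1393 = -0.01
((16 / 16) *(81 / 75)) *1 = 27 / 25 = 1.08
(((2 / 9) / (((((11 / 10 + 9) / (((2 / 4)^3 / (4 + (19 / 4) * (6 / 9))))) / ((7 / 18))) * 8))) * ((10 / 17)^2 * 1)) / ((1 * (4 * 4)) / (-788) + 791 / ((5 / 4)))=861875 / 84489004538208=0.00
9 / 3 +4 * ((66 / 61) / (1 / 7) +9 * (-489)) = -1071813 / 61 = -17570.70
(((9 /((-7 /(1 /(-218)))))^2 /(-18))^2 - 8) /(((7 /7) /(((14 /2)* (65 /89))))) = -40.90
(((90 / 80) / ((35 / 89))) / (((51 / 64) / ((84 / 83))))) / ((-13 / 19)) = -487008 / 91715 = -5.31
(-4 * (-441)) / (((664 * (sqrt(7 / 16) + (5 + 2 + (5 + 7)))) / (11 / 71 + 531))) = 280878976 / 3777413 - 3695776 * sqrt(7) / 3777413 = 71.77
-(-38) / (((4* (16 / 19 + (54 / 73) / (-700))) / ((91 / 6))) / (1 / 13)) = 32282425 / 2449722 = 13.18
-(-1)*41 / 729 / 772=41 / 562788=0.00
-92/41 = -2.24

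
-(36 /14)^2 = -324 /49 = -6.61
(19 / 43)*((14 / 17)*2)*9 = 4788 / 731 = 6.55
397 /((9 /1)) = 397 /9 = 44.11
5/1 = 5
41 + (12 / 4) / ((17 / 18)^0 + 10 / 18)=601 / 14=42.93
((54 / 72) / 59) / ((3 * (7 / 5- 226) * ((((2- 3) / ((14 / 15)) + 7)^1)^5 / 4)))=-2689120 / 260989015883251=-0.00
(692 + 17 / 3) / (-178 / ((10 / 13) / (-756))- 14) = 1495 / 374838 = 0.00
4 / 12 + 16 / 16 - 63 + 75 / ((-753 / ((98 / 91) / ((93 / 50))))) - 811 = -264836054 / 303459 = -872.72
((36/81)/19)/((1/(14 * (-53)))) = -2968/171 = -17.36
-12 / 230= -6 / 115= -0.05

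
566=566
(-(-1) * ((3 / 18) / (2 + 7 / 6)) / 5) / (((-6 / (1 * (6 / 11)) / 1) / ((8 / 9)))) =-8 / 9405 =-0.00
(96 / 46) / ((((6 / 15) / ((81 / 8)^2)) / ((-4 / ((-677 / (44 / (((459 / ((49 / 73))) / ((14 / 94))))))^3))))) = 0.00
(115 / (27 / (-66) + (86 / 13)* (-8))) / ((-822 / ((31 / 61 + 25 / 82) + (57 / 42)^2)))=7133989005 / 1024343463556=0.01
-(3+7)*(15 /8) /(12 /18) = -225 /8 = -28.12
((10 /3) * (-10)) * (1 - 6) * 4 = 2000 /3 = 666.67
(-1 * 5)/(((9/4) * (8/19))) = -95/18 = -5.28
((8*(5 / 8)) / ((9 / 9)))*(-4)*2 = -40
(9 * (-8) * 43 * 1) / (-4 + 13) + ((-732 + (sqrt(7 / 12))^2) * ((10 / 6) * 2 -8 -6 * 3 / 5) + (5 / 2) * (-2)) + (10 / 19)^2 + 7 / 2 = 185230519 / 32490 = 5701.15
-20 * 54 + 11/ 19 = -20509/ 19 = -1079.42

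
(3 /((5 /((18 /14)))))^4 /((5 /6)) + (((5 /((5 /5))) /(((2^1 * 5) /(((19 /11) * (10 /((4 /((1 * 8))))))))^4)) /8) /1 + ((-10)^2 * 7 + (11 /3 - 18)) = 255442639170133 /329559759375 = 775.10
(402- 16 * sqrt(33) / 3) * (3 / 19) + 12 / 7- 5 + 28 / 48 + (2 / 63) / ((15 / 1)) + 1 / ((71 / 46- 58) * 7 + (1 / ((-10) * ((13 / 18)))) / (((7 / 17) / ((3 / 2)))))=18073670095447 / 297406691820- 16 * sqrt(33) / 19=55.93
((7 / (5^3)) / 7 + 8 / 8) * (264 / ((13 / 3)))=99792 / 1625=61.41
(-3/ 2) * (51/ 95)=-153/ 190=-0.81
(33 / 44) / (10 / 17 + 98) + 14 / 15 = 94621 / 100560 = 0.94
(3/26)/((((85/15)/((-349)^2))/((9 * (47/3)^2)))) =2421525681/442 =5478564.89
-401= -401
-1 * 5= -5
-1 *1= -1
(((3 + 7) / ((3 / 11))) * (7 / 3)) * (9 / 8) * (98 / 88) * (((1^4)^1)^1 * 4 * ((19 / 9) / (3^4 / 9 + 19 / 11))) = 358435 / 4248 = 84.38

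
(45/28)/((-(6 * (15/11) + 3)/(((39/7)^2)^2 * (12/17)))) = -1145153295/11714479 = -97.76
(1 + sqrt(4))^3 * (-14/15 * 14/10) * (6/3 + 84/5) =-82908/125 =-663.26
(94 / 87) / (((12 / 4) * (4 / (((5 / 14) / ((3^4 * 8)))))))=235 / 4735584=0.00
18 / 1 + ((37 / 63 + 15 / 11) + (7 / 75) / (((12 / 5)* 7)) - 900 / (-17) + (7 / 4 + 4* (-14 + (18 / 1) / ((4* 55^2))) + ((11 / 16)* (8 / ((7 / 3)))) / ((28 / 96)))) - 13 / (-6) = 436966679 / 15118950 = 28.90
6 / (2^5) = 0.19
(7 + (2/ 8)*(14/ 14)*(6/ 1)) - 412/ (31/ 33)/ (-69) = 21185/ 1426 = 14.86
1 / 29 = 0.03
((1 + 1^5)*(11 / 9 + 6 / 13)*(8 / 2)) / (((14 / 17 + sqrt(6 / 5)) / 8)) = -7501760 / 44109 + 1821856*sqrt(30) / 44109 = 56.16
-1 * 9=-9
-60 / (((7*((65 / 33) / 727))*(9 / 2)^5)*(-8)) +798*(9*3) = 12864188798 / 597051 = 21546.21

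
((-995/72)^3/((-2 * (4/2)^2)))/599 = 0.55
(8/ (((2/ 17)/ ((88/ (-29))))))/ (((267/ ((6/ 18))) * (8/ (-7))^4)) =-448987/ 2973312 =-0.15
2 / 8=1 / 4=0.25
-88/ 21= -4.19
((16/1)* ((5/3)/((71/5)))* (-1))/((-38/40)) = 8000/4047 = 1.98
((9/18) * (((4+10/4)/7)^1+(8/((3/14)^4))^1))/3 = 4303645/6804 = 632.52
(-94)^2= 8836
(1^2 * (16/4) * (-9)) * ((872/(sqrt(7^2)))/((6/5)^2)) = -21800/7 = -3114.29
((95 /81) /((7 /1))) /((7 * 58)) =95 /230202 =0.00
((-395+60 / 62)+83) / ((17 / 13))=-125346 / 527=-237.85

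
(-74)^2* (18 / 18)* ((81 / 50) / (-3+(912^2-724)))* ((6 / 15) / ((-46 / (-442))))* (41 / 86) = 2009530458 / 102734476625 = 0.02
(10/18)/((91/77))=55/117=0.47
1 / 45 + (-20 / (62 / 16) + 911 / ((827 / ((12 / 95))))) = -109596469 / 21919635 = -5.00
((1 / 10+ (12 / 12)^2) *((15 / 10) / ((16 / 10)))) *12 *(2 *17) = 1683 / 4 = 420.75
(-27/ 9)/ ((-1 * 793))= 3/ 793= 0.00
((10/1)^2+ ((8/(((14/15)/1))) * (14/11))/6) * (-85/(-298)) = 47600/1639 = 29.04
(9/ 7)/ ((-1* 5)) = -9/ 35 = -0.26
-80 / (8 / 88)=-880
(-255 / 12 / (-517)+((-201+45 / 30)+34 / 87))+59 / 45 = -533694677 / 2698740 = -197.76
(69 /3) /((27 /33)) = 253 /9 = 28.11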